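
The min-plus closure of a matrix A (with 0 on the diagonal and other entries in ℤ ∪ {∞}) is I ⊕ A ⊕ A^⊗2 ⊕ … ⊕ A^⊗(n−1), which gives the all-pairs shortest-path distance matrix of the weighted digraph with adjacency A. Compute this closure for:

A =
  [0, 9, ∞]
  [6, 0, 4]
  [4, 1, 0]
Closure =
  [0, 9, 13]
  [6, 0, 4]
  [4, 1, 0]

This is the Floyd-Warshall all-pairs shortest-path computation. For each intermediate vertex k = 0, 1, …, 2, update dist[i][j] ← min(dist[i][j], dist[i][k] + dist[k][j]). The final matrix gives, for each (i, j), the minimum total weight of any directed path from i to j (possibly empty when i = j).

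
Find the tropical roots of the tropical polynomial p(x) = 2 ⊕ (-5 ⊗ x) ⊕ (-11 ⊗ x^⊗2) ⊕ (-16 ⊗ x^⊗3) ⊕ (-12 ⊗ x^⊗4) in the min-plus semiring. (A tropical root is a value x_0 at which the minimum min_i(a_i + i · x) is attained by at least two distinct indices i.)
Roots: {-4, 5, 6, 7}

Each tropical root is a break point of the lower envelope of the lines y = a_i + i · x (there are 5 lines, with slopes 0, 1, ..., 4). Only the lines that attain the minimum somewhere contribute to roots; other lines are dominated. Here the surviving (envelope) indices are i = 4, i = 3, i = 2, i = 1, i = 0.
Intersections between consecutive envelope lines give the roots: for adjacent envelope indices i < j the intersection is x = (a_i − a_j) / (j − i). Reading off the sorted break points: {-4, 5, 6, 7}.
Verification: at each break x_0, at least two indices attain the minimum of min_i(a_i + i · x_0).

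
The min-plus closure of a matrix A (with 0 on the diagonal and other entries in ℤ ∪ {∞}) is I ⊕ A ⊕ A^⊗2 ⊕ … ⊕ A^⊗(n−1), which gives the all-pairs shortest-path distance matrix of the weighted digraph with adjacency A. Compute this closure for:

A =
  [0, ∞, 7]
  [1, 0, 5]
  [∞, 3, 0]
Closure =
  [0, 10, 7]
  [1, 0, 5]
  [4, 3, 0]

This is the Floyd-Warshall all-pairs shortest-path computation. For each intermediate vertex k = 0, 1, …, 2, update dist[i][j] ← min(dist[i][j], dist[i][k] + dist[k][j]). The final matrix gives, for each (i, j), the minimum total weight of any directed path from i to j (possibly empty when i = j).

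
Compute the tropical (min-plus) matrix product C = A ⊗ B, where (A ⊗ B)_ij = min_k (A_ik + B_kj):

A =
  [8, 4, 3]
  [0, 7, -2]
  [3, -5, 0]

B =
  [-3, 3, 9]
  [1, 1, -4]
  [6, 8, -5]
A ⊗ B =
  [5, 5, -2]
  [-3, 3, -7]
  [-4, -4, -9]

Apply the min-plus product entry-by-entry:
  C[0][0] = min over k of (A[0][0] + B[0][0] = 8 + -3 = 5, A[0][1] + B[1][0] = 4 + 1 = 5, A[0][2] + B[2][0] = 3 + 6 = 9) = 5 (attained at k = 0)
  C[0][1] = min over k of (A[0][0] + B[0][1] = 8 + 3 = 11, A[0][1] + B[1][1] = 4 + 1 = 5, A[0][2] + B[2][1] = 3 + 8 = 11) = 5 (attained at k = 1)
  C[0][2] = min over k of (A[0][0] + B[0][2] = 8 + 9 = 17, A[0][1] + B[1][2] = 4 + -4 = 0, A[0][2] + B[2][2] = 3 + -5 = -2) = -2 (attained at k = 2)
  C[1][0] = min over k of (A[1][0] + B[0][0] = 0 + -3 = -3, A[1][1] + B[1][0] = 7 + 1 = 8, A[1][2] + B[2][0] = -2 + 6 = 4) = -3 (attained at k = 0)
  C[1][1] = min over k of (A[1][0] + B[0][1] = 0 + 3 = 3, A[1][1] + B[1][1] = 7 + 1 = 8, A[1][2] + B[2][1] = -2 + 8 = 6) = 3 (attained at k = 0)
  C[1][2] = min over k of (A[1][0] + B[0][2] = 0 + 9 = 9, A[1][1] + B[1][2] = 7 + -4 = 3, A[1][2] + B[2][2] = -2 + -5 = -7) = -7 (attained at k = 2)
  C[2][0] = min over k of (A[2][0] + B[0][0] = 3 + -3 = 0, A[2][1] + B[1][0] = -5 + 1 = -4, A[2][2] + B[2][0] = 0 + 6 = 6) = -4 (attained at k = 1)
  C[2][1] = min over k of (A[2][0] + B[0][1] = 3 + 3 = 6, A[2][1] + B[1][1] = -5 + 1 = -4, A[2][2] + B[2][1] = 0 + 8 = 8) = -4 (attained at k = 1)
  C[2][2] = min over k of (A[2][0] + B[0][2] = 3 + 9 = 12, A[2][1] + B[1][2] = -5 + -4 = -9, A[2][2] + B[2][2] = 0 + -5 = -5) = -9 (attained at k = 1)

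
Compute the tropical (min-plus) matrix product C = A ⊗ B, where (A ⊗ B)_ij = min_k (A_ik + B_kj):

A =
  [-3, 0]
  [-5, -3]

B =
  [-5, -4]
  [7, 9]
A ⊗ B =
  [-8, -7]
  [-10, -9]

Apply the min-plus product entry-by-entry:
  C[0][0] = min over k of (A[0][0] + B[0][0] = -3 + -5 = -8, A[0][1] + B[1][0] = 0 + 7 = 7) = -8 (attained at k = 0)
  C[0][1] = min over k of (A[0][0] + B[0][1] = -3 + -4 = -7, A[0][1] + B[1][1] = 0 + 9 = 9) = -7 (attained at k = 0)
  C[1][0] = min over k of (A[1][0] + B[0][0] = -5 + -5 = -10, A[1][1] + B[1][0] = -3 + 7 = 4) = -10 (attained at k = 0)
  C[1][1] = min over k of (A[1][0] + B[0][1] = -5 + -4 = -9, A[1][1] + B[1][1] = -3 + 9 = 6) = -9 (attained at k = 0)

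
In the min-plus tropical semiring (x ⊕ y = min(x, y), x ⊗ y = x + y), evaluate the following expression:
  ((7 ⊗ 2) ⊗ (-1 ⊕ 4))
((7 ⊗ 2) ⊗ (-1 ⊕ 4)) = 8

Expand innermost to outermost. Recall ⊕ takes the minimum of its arguments and ⊗ takes their sum. Working out the expression ((7 ⊗ 2) ⊗ (-1 ⊕ 4)) gives 8.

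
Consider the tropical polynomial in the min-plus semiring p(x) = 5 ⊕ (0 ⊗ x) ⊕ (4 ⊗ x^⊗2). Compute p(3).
p(3) = 3

A tropical monomial a ⊗ x^⊗i evaluates to a + i · x. Evaluating each term at x = 3:
  Term 0 contributes 5 + 0 · 3 = 5
  Term 1 contributes 0 + 1 · 3 = 3
  Term 2 contributes 4 + 2 · 3 = 10
p(3) = ⊕ of these = min[5, 3, 10] = 3.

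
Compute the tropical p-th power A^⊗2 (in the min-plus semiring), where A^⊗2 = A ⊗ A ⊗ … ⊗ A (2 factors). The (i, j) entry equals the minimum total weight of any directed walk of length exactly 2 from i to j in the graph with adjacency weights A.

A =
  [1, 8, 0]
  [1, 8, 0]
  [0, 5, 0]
A^⊗2 =
  [0, 5, 0]
  [0, 5, 0]
  [0, 5, 0]

Each entry (A^⊗2)_ij equals the minimum over all length-2 walks i = v_0 → v_1 → … → v_2 = j of Σ_t A[v_t][v_{t+1}]. For example, for (i, j) = (0, 2) we minimise over 3 possible intermediate vertex sequences; the minimum is 0, attained along the walk 0 → 2 → 2.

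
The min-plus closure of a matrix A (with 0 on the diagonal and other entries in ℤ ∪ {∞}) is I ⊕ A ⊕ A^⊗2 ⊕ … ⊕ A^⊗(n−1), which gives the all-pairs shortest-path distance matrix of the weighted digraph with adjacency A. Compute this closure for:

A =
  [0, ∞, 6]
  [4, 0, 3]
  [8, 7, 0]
Closure =
  [0, 13, 6]
  [4, 0, 3]
  [8, 7, 0]

This is the Floyd-Warshall all-pairs shortest-path computation. For each intermediate vertex k = 0, 1, …, 2, update dist[i][j] ← min(dist[i][j], dist[i][k] + dist[k][j]). The final matrix gives, for each (i, j), the minimum total weight of any directed path from i to j (possibly empty when i = j).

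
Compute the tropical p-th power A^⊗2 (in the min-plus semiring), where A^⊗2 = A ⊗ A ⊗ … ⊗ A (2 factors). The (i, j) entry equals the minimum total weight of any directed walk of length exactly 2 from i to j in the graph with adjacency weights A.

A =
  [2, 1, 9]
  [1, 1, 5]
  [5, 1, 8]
A^⊗2 =
  [2, 2, 6]
  [2, 2, 6]
  [2, 2, 6]

Each entry (A^⊗2)_ij equals the minimum over all length-2 walks i = v_0 → v_1 → … → v_2 = j of Σ_t A[v_t][v_{t+1}]. For example, for (i, j) = (0, 2) we minimise over 3 possible intermediate vertex sequences; the minimum is 6, attained along the walk 0 → 1 → 2.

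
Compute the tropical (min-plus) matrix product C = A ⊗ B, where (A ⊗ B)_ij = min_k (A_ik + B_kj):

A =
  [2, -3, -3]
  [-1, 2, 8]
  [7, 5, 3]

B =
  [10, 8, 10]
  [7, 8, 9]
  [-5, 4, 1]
A ⊗ B =
  [-8, 1, -2]
  [3, 7, 9]
  [-2, 7, 4]

Apply the min-plus product entry-by-entry:
  C[0][0] = min over k of (A[0][0] + B[0][0] = 2 + 10 = 12, A[0][1] + B[1][0] = -3 + 7 = 4, A[0][2] + B[2][0] = -3 + -5 = -8) = -8 (attained at k = 2)
  C[0][1] = min over k of (A[0][0] + B[0][1] = 2 + 8 = 10, A[0][1] + B[1][1] = -3 + 8 = 5, A[0][2] + B[2][1] = -3 + 4 = 1) = 1 (attained at k = 2)
  C[0][2] = min over k of (A[0][0] + B[0][2] = 2 + 10 = 12, A[0][1] + B[1][2] = -3 + 9 = 6, A[0][2] + B[2][2] = -3 + 1 = -2) = -2 (attained at k = 2)
  C[1][0] = min over k of (A[1][0] + B[0][0] = -1 + 10 = 9, A[1][1] + B[1][0] = 2 + 7 = 9, A[1][2] + B[2][0] = 8 + -5 = 3) = 3 (attained at k = 2)
  C[1][1] = min over k of (A[1][0] + B[0][1] = -1 + 8 = 7, A[1][1] + B[1][1] = 2 + 8 = 10, A[1][2] + B[2][1] = 8 + 4 = 12) = 7 (attained at k = 0)
  C[1][2] = min over k of (A[1][0] + B[0][2] = -1 + 10 = 9, A[1][1] + B[1][2] = 2 + 9 = 11, A[1][2] + B[2][2] = 8 + 1 = 9) = 9 (attained at k = 0)
  C[2][0] = min over k of (A[2][0] + B[0][0] = 7 + 10 = 17, A[2][1] + B[1][0] = 5 + 7 = 12, A[2][2] + B[2][0] = 3 + -5 = -2) = -2 (attained at k = 2)
  C[2][1] = min over k of (A[2][0] + B[0][1] = 7 + 8 = 15, A[2][1] + B[1][1] = 5 + 8 = 13, A[2][2] + B[2][1] = 3 + 4 = 7) = 7 (attained at k = 2)
  C[2][2] = min over k of (A[2][0] + B[0][2] = 7 + 10 = 17, A[2][1] + B[1][2] = 5 + 9 = 14, A[2][2] + B[2][2] = 3 + 1 = 4) = 4 (attained at k = 2)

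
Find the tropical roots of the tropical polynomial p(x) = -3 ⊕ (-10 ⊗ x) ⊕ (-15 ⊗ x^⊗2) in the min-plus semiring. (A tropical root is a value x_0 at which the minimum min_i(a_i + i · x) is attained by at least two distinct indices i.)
Roots: {5, 7}

Each tropical root is a break point of the lower envelope of the lines y = a_i + i · x (there are 3 lines, with slopes 0, 1, ..., 2). Only the lines that attain the minimum somewhere contribute to roots; other lines are dominated. Here the surviving (envelope) indices are i = 2, i = 1, i = 0.
Intersections between consecutive envelope lines give the roots: for adjacent envelope indices i < j the intersection is x = (a_i − a_j) / (j − i). Reading off the sorted break points: {5, 7}.
Verification: at each break x_0, at least two indices attain the minimum of min_i(a_i + i · x_0).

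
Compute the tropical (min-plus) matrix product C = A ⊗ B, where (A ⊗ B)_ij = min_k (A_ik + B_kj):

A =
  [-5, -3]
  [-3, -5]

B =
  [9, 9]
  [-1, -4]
A ⊗ B =
  [-4, -7]
  [-6, -9]

Apply the min-plus product entry-by-entry:
  C[0][0] = min over k of (A[0][0] + B[0][0] = -5 + 9 = 4, A[0][1] + B[1][0] = -3 + -1 = -4) = -4 (attained at k = 1)
  C[0][1] = min over k of (A[0][0] + B[0][1] = -5 + 9 = 4, A[0][1] + B[1][1] = -3 + -4 = -7) = -7 (attained at k = 1)
  C[1][0] = min over k of (A[1][0] + B[0][0] = -3 + 9 = 6, A[1][1] + B[1][0] = -5 + -1 = -6) = -6 (attained at k = 1)
  C[1][1] = min over k of (A[1][0] + B[0][1] = -3 + 9 = 6, A[1][1] + B[1][1] = -5 + -4 = -9) = -9 (attained at k = 1)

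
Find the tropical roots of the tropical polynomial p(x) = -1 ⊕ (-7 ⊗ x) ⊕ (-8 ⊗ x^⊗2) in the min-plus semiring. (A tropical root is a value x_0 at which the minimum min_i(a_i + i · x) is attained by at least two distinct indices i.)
Roots: {1, 6}

Each tropical root is a break point of the lower envelope of the lines y = a_i + i · x (there are 3 lines, with slopes 0, 1, ..., 2). Only the lines that attain the minimum somewhere contribute to roots; other lines are dominated. Here the surviving (envelope) indices are i = 2, i = 1, i = 0.
Intersections between consecutive envelope lines give the roots: for adjacent envelope indices i < j the intersection is x = (a_i − a_j) / (j − i). Reading off the sorted break points: {1, 6}.
Verification: at each break x_0, at least two indices attain the minimum of min_i(a_i + i · x_0).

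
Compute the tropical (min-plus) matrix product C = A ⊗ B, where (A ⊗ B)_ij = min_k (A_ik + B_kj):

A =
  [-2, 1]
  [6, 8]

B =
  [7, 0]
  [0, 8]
A ⊗ B =
  [1, -2]
  [8, 6]

Apply the min-plus product entry-by-entry:
  C[0][0] = min over k of (A[0][0] + B[0][0] = -2 + 7 = 5, A[0][1] + B[1][0] = 1 + 0 = 1) = 1 (attained at k = 1)
  C[0][1] = min over k of (A[0][0] + B[0][1] = -2 + 0 = -2, A[0][1] + B[1][1] = 1 + 8 = 9) = -2 (attained at k = 0)
  C[1][0] = min over k of (A[1][0] + B[0][0] = 6 + 7 = 13, A[1][1] + B[1][0] = 8 + 0 = 8) = 8 (attained at k = 1)
  C[1][1] = min over k of (A[1][0] + B[0][1] = 6 + 0 = 6, A[1][1] + B[1][1] = 8 + 8 = 16) = 6 (attained at k = 0)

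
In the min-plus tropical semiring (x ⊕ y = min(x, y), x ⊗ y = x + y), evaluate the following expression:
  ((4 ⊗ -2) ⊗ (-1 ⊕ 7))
((4 ⊗ -2) ⊗ (-1 ⊕ 7)) = 1

Expand innermost to outermost. Recall ⊕ takes the minimum of its arguments and ⊗ takes their sum. Working out the expression ((4 ⊗ -2) ⊗ (-1 ⊕ 7)) gives 1.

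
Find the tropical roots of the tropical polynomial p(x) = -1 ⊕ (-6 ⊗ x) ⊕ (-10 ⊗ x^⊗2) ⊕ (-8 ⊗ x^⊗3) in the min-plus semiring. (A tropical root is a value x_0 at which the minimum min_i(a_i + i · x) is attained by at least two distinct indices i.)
Roots: {-2, 4, 5}

Each tropical root is a break point of the lower envelope of the lines y = a_i + i · x (there are 4 lines, with slopes 0, 1, ..., 3). Only the lines that attain the minimum somewhere contribute to roots; other lines are dominated. Here the surviving (envelope) indices are i = 3, i = 2, i = 1, i = 0.
Intersections between consecutive envelope lines give the roots: for adjacent envelope indices i < j the intersection is x = (a_i − a_j) / (j − i). Reading off the sorted break points: {-2, 4, 5}.
Verification: at each break x_0, at least two indices attain the minimum of min_i(a_i + i · x_0).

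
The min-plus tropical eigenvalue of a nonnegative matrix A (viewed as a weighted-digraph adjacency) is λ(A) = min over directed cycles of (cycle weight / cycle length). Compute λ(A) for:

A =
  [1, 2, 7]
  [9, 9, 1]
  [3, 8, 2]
λ(A) = 1

Enumerate directed cycles and compute their means (weight / length). Sample:
  cycle 0 → 0: weight = 1, length = 1, mean = 1/1 ≈ 1.000
  cycle 1 → 1: weight = 9, length = 1, mean = 9/1 ≈ 9.000
  cycle 2 → 2: weight = 2, length = 1, mean = 2/1 ≈ 2.000
  cycle 0 → 1 → 0: weight = 11, length = 2, mean = 11/2 ≈ 5.500
  cycle 0 → 2 → 0: weight = 10, length = 2, mean = 10/2 ≈ 5.000
  cycle 1 → 0 → 1: weight = 11, length = 2, mean = 11/2 ≈ 5.500
Minimum mean = 1.000, attained e.g. along the cycle 0 → 0 with weight 1 and length 1. So λ(A) = 1/1 = 1.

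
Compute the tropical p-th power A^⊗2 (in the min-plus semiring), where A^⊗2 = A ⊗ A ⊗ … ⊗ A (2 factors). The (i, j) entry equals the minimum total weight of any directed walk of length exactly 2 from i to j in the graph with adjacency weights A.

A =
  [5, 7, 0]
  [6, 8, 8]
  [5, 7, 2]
A^⊗2 =
  [5, 7, 2]
  [11, 13, 6]
  [7, 9, 4]

Each entry (A^⊗2)_ij equals the minimum over all length-2 walks i = v_0 → v_1 → … → v_2 = j of Σ_t A[v_t][v_{t+1}]. For example, for (i, j) = (0, 2) we minimise over 3 possible intermediate vertex sequences; the minimum is 2, attained along the walk 0 → 2 → 2.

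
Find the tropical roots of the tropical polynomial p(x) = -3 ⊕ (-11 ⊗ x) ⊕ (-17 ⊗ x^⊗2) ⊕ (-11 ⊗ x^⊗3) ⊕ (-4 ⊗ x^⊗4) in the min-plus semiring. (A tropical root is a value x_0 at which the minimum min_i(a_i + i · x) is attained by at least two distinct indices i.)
Roots: {-7, -6, 6, 8}

Each tropical root is a break point of the lower envelope of the lines y = a_i + i · x (there are 5 lines, with slopes 0, 1, ..., 4). Only the lines that attain the minimum somewhere contribute to roots; other lines are dominated. Here the surviving (envelope) indices are i = 4, i = 3, i = 2, i = 1, i = 0.
Intersections between consecutive envelope lines give the roots: for adjacent envelope indices i < j the intersection is x = (a_i − a_j) / (j − i). Reading off the sorted break points: {-7, -6, 6, 8}.
Verification: at each break x_0, at least two indices attain the minimum of min_i(a_i + i · x_0).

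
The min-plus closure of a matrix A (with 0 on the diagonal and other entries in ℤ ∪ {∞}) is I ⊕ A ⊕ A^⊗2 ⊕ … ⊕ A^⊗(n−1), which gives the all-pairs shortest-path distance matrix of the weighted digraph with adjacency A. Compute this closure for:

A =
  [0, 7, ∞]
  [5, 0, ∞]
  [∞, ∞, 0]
Closure =
  [0, 7, ∞]
  [5, 0, ∞]
  [∞, ∞, 0]

This is the Floyd-Warshall all-pairs shortest-path computation. For each intermediate vertex k = 0, 1, …, 2, update dist[i][j] ← min(dist[i][j], dist[i][k] + dist[k][j]). The final matrix gives, for each (i, j), the minimum total weight of any directed path from i to j (possibly empty when i = j).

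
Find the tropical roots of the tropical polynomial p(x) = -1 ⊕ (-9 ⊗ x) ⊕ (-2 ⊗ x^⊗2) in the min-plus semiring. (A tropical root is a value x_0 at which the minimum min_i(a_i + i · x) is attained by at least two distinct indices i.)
Roots: {-7, 8}

Each tropical root is a break point of the lower envelope of the lines y = a_i + i · x (there are 3 lines, with slopes 0, 1, ..., 2). Only the lines that attain the minimum somewhere contribute to roots; other lines are dominated. Here the surviving (envelope) indices are i = 2, i = 1, i = 0.
Intersections between consecutive envelope lines give the roots: for adjacent envelope indices i < j the intersection is x = (a_i − a_j) / (j − i). Reading off the sorted break points: {-7, 8}.
Verification: at each break x_0, at least two indices attain the minimum of min_i(a_i + i · x_0).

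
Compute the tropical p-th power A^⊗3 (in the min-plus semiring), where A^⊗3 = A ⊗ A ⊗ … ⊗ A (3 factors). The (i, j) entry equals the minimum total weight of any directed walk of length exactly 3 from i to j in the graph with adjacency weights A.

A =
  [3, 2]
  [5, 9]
A^⊗3 =
  [9, 8]
  [11, 10]

Each entry (A^⊗3)_ij equals the minimum over all length-3 walks i = v_0 → v_1 → … → v_3 = j of Σ_t A[v_t][v_{t+1}]. For example, for (i, j) = (0, 1) we minimise over 4 possible intermediate vertex sequences; the minimum is 8, attained along the walk 0 → 0 → 0 → 1.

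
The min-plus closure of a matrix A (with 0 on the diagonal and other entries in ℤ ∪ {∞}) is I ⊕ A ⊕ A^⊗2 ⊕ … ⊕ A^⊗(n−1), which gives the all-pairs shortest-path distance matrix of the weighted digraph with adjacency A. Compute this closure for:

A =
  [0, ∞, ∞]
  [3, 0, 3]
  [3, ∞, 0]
Closure =
  [0, ∞, ∞]
  [3, 0, 3]
  [3, ∞, 0]

This is the Floyd-Warshall all-pairs shortest-path computation. For each intermediate vertex k = 0, 1, …, 2, update dist[i][j] ← min(dist[i][j], dist[i][k] + dist[k][j]). The final matrix gives, for each (i, j), the minimum total weight of any directed path from i to j (possibly empty when i = j).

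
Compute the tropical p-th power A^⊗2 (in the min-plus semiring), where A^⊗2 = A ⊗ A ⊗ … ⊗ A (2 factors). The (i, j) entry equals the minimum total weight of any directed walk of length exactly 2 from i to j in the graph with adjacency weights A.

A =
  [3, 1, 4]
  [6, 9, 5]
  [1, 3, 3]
A^⊗2 =
  [5, 4, 6]
  [6, 7, 8]
  [4, 2, 5]

Each entry (A^⊗2)_ij equals the minimum over all length-2 walks i = v_0 → v_1 → … → v_2 = j of Σ_t A[v_t][v_{t+1}]. For example, for (i, j) = (0, 2) we minimise over 3 possible intermediate vertex sequences; the minimum is 6, attained along the walk 0 → 1 → 2.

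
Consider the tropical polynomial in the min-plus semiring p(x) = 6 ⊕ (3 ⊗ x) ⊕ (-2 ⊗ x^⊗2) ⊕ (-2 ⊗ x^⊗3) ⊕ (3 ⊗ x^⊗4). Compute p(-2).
p(-2) = -8

A tropical monomial a ⊗ x^⊗i evaluates to a + i · x. Evaluating each term at x = -2:
  Term 0 contributes 6 + 0 · -2 = 6
  Term 1 contributes 3 + 1 · -2 = 1
  Term 2 contributes -2 + 2 · -2 = -6
  Term 3 contributes -2 + 3 · -2 = -8
  Term 4 contributes 3 + 4 · -2 = -5
p(-2) = ⊕ of these = min[6, 1, -6, -8, -5] = -8.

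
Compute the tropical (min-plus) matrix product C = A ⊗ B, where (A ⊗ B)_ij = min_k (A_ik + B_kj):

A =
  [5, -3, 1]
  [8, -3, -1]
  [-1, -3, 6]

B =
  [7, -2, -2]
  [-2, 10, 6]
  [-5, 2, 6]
A ⊗ B =
  [-5, 3, 3]
  [-6, 1, 3]
  [-5, -3, -3]

Apply the min-plus product entry-by-entry:
  C[0][0] = min over k of (A[0][0] + B[0][0] = 5 + 7 = 12, A[0][1] + B[1][0] = -3 + -2 = -5, A[0][2] + B[2][0] = 1 + -5 = -4) = -5 (attained at k = 1)
  C[0][1] = min over k of (A[0][0] + B[0][1] = 5 + -2 = 3, A[0][1] + B[1][1] = -3 + 10 = 7, A[0][2] + B[2][1] = 1 + 2 = 3) = 3 (attained at k = 0)
  C[0][2] = min over k of (A[0][0] + B[0][2] = 5 + -2 = 3, A[0][1] + B[1][2] = -3 + 6 = 3, A[0][2] + B[2][2] = 1 + 6 = 7) = 3 (attained at k = 0)
  C[1][0] = min over k of (A[1][0] + B[0][0] = 8 + 7 = 15, A[1][1] + B[1][0] = -3 + -2 = -5, A[1][2] + B[2][0] = -1 + -5 = -6) = -6 (attained at k = 2)
  C[1][1] = min over k of (A[1][0] + B[0][1] = 8 + -2 = 6, A[1][1] + B[1][1] = -3 + 10 = 7, A[1][2] + B[2][1] = -1 + 2 = 1) = 1 (attained at k = 2)
  C[1][2] = min over k of (A[1][0] + B[0][2] = 8 + -2 = 6, A[1][1] + B[1][2] = -3 + 6 = 3, A[1][2] + B[2][2] = -1 + 6 = 5) = 3 (attained at k = 1)
  C[2][0] = min over k of (A[2][0] + B[0][0] = -1 + 7 = 6, A[2][1] + B[1][0] = -3 + -2 = -5, A[2][2] + B[2][0] = 6 + -5 = 1) = -5 (attained at k = 1)
  C[2][1] = min over k of (A[2][0] + B[0][1] = -1 + -2 = -3, A[2][1] + B[1][1] = -3 + 10 = 7, A[2][2] + B[2][1] = 6 + 2 = 8) = -3 (attained at k = 0)
  C[2][2] = min over k of (A[2][0] + B[0][2] = -1 + -2 = -3, A[2][1] + B[1][2] = -3 + 6 = 3, A[2][2] + B[2][2] = 6 + 6 = 12) = -3 (attained at k = 0)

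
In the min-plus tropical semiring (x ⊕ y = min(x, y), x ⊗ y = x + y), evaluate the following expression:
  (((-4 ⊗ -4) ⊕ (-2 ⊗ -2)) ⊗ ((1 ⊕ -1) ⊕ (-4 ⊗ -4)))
(((-4 ⊗ -4) ⊕ (-2 ⊗ -2)) ⊗ ((1 ⊕ -1) ⊕ (-4 ⊗ -4))) = -16

Expand innermost to outermost. Recall ⊕ takes the minimum of its arguments and ⊗ takes their sum. Working out the expression (((-4 ⊗ -4) ⊕ (-2 ⊗ -2)) ⊗ ((1 ⊕ -1) ⊕ (-4 ⊗ -4))) gives -16.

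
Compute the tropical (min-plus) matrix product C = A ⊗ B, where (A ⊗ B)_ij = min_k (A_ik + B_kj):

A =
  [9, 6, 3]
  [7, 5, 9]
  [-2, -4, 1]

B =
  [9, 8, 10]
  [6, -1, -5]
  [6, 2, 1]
A ⊗ B =
  [9, 5, 1]
  [11, 4, 0]
  [2, -5, -9]

Apply the min-plus product entry-by-entry:
  C[0][0] = min over k of (A[0][0] + B[0][0] = 9 + 9 = 18, A[0][1] + B[1][0] = 6 + 6 = 12, A[0][2] + B[2][0] = 3 + 6 = 9) = 9 (attained at k = 2)
  C[0][1] = min over k of (A[0][0] + B[0][1] = 9 + 8 = 17, A[0][1] + B[1][1] = 6 + -1 = 5, A[0][2] + B[2][1] = 3 + 2 = 5) = 5 (attained at k = 1)
  C[0][2] = min over k of (A[0][0] + B[0][2] = 9 + 10 = 19, A[0][1] + B[1][2] = 6 + -5 = 1, A[0][2] + B[2][2] = 3 + 1 = 4) = 1 (attained at k = 1)
  C[1][0] = min over k of (A[1][0] + B[0][0] = 7 + 9 = 16, A[1][1] + B[1][0] = 5 + 6 = 11, A[1][2] + B[2][0] = 9 + 6 = 15) = 11 (attained at k = 1)
  C[1][1] = min over k of (A[1][0] + B[0][1] = 7 + 8 = 15, A[1][1] + B[1][1] = 5 + -1 = 4, A[1][2] + B[2][1] = 9 + 2 = 11) = 4 (attained at k = 1)
  C[1][2] = min over k of (A[1][0] + B[0][2] = 7 + 10 = 17, A[1][1] + B[1][2] = 5 + -5 = 0, A[1][2] + B[2][2] = 9 + 1 = 10) = 0 (attained at k = 1)
  C[2][0] = min over k of (A[2][0] + B[0][0] = -2 + 9 = 7, A[2][1] + B[1][0] = -4 + 6 = 2, A[2][2] + B[2][0] = 1 + 6 = 7) = 2 (attained at k = 1)
  C[2][1] = min over k of (A[2][0] + B[0][1] = -2 + 8 = 6, A[2][1] + B[1][1] = -4 + -1 = -5, A[2][2] + B[2][1] = 1 + 2 = 3) = -5 (attained at k = 1)
  C[2][2] = min over k of (A[2][0] + B[0][2] = -2 + 10 = 8, A[2][1] + B[1][2] = -4 + -5 = -9, A[2][2] + B[2][2] = 1 + 1 = 2) = -9 (attained at k = 1)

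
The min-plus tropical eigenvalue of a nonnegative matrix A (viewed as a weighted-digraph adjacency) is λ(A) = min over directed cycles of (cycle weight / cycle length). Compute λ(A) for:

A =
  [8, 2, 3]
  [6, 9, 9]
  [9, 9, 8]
λ(A) = 4

Enumerate directed cycles and compute their means (weight / length). Sample:
  cycle 0 → 0: weight = 8, length = 1, mean = 8/1 ≈ 8.000
  cycle 1 → 1: weight = 9, length = 1, mean = 9/1 ≈ 9.000
  cycle 2 → 2: weight = 8, length = 1, mean = 8/1 ≈ 8.000
  cycle 0 → 1 → 0: weight = 8, length = 2, mean = 8/2 ≈ 4.000
  cycle 0 → 2 → 0: weight = 12, length = 2, mean = 12/2 ≈ 6.000
  cycle 1 → 0 → 1: weight = 8, length = 2, mean = 8/2 ≈ 4.000
Minimum mean = 4.000, attained e.g. along the cycle 0 → 1 → 0 with weight 8 and length 2. So λ(A) = 8/2 = 4.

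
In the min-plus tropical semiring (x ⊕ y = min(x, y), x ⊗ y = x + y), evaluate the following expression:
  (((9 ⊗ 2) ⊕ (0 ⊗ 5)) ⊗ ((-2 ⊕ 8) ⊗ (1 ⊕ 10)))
(((9 ⊗ 2) ⊕ (0 ⊗ 5)) ⊗ ((-2 ⊕ 8) ⊗ (1 ⊕ 10))) = 4

Expand innermost to outermost. Recall ⊕ takes the minimum of its arguments and ⊗ takes their sum. Working out the expression (((9 ⊗ 2) ⊕ (0 ⊗ 5)) ⊗ ((-2 ⊕ 8) ⊗ (1 ⊕ 10))) gives 4.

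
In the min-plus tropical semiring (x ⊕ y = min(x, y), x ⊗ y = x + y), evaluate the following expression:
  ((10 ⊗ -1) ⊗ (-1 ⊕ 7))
((10 ⊗ -1) ⊗ (-1 ⊕ 7)) = 8

Expand innermost to outermost. Recall ⊕ takes the minimum of its arguments and ⊗ takes their sum. Working out the expression ((10 ⊗ -1) ⊗ (-1 ⊕ 7)) gives 8.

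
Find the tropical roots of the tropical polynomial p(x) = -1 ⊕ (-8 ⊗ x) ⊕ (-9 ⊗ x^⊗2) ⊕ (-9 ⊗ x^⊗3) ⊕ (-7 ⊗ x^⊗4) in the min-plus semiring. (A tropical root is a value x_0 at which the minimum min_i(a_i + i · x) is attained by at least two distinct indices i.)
Roots: {-2, 0, 1, 7}

Each tropical root is a break point of the lower envelope of the lines y = a_i + i · x (there are 5 lines, with slopes 0, 1, ..., 4). Only the lines that attain the minimum somewhere contribute to roots; other lines are dominated. Here the surviving (envelope) indices are i = 4, i = 3, i = 2, i = 1, i = 0.
Intersections between consecutive envelope lines give the roots: for adjacent envelope indices i < j the intersection is x = (a_i − a_j) / (j − i). Reading off the sorted break points: {-2, 0, 1, 7}.
Verification: at each break x_0, at least two indices attain the minimum of min_i(a_i + i · x_0).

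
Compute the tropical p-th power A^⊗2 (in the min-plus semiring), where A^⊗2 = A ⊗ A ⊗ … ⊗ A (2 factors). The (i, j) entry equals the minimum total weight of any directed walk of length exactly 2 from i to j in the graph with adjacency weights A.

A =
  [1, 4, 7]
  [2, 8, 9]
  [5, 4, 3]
A^⊗2 =
  [2, 5, 8]
  [3, 6, 9]
  [6, 7, 6]

Each entry (A^⊗2)_ij equals the minimum over all length-2 walks i = v_0 → v_1 → … → v_2 = j of Σ_t A[v_t][v_{t+1}]. For example, for (i, j) = (0, 2) we minimise over 3 possible intermediate vertex sequences; the minimum is 8, attained along the walk 0 → 0 → 2.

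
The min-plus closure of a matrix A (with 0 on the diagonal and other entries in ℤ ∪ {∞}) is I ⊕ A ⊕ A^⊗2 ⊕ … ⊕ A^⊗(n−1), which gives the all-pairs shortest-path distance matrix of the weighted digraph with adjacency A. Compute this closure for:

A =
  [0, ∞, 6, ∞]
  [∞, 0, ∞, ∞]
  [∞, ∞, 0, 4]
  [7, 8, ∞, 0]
Closure =
  [0, 18, 6, 10]
  [∞, 0, ∞, ∞]
  [11, 12, 0, 4]
  [7, 8, 13, 0]

This is the Floyd-Warshall all-pairs shortest-path computation. For each intermediate vertex k = 0, 1, …, 3, update dist[i][j] ← min(dist[i][j], dist[i][k] + dist[k][j]). The final matrix gives, for each (i, j), the minimum total weight of any directed path from i to j (possibly empty when i = j).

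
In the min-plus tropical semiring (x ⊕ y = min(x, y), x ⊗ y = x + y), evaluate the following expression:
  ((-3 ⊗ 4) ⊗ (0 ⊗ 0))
((-3 ⊗ 4) ⊗ (0 ⊗ 0)) = 1

Expand innermost to outermost. Recall ⊕ takes the minimum of its arguments and ⊗ takes their sum. Working out the expression ((-3 ⊗ 4) ⊗ (0 ⊗ 0)) gives 1.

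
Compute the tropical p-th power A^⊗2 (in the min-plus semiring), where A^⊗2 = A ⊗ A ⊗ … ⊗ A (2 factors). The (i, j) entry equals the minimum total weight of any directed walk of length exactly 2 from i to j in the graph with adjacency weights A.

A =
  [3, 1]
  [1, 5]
A^⊗2 =
  [2, 4]
  [4, 2]

Each entry (A^⊗2)_ij equals the minimum over all length-2 walks i = v_0 → v_1 → … → v_2 = j of Σ_t A[v_t][v_{t+1}]. For example, for (i, j) = (0, 1) we minimise over 2 possible intermediate vertex sequences; the minimum is 4, attained along the walk 0 → 0 → 1.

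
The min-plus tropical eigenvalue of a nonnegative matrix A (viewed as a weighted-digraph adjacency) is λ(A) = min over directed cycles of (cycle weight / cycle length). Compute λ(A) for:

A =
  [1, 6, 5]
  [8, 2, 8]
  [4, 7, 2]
λ(A) = 1

Enumerate directed cycles and compute their means (weight / length). Sample:
  cycle 0 → 0: weight = 1, length = 1, mean = 1/1 ≈ 1.000
  cycle 1 → 1: weight = 2, length = 1, mean = 2/1 ≈ 2.000
  cycle 2 → 2: weight = 2, length = 1, mean = 2/1 ≈ 2.000
  cycle 0 → 1 → 0: weight = 14, length = 2, mean = 14/2 ≈ 7.000
  cycle 0 → 2 → 0: weight = 9, length = 2, mean = 9/2 ≈ 4.500
  cycle 1 → 0 → 1: weight = 14, length = 2, mean = 14/2 ≈ 7.000
Minimum mean = 1.000, attained e.g. along the cycle 0 → 0 with weight 1 and length 1. So λ(A) = 1/1 = 1.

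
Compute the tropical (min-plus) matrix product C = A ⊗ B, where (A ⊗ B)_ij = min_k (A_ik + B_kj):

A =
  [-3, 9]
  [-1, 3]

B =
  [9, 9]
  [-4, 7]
A ⊗ B =
  [5, 6]
  [-1, 8]

Apply the min-plus product entry-by-entry:
  C[0][0] = min over k of (A[0][0] + B[0][0] = -3 + 9 = 6, A[0][1] + B[1][0] = 9 + -4 = 5) = 5 (attained at k = 1)
  C[0][1] = min over k of (A[0][0] + B[0][1] = -3 + 9 = 6, A[0][1] + B[1][1] = 9 + 7 = 16) = 6 (attained at k = 0)
  C[1][0] = min over k of (A[1][0] + B[0][0] = -1 + 9 = 8, A[1][1] + B[1][0] = 3 + -4 = -1) = -1 (attained at k = 1)
  C[1][1] = min over k of (A[1][0] + B[0][1] = -1 + 9 = 8, A[1][1] + B[1][1] = 3 + 7 = 10) = 8 (attained at k = 0)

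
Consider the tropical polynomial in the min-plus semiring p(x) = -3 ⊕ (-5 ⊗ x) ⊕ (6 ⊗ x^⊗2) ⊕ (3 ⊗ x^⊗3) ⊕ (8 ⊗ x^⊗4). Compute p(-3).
p(-3) = -8

A tropical monomial a ⊗ x^⊗i evaluates to a + i · x. Evaluating each term at x = -3:
  Term 0 contributes -3 + 0 · -3 = -3
  Term 1 contributes -5 + 1 · -3 = -8
  Term 2 contributes 6 + 2 · -3 = 0
  Term 3 contributes 3 + 3 · -3 = -6
  Term 4 contributes 8 + 4 · -3 = -4
p(-3) = ⊕ of these = min[-3, -8, 0, -6, -4] = -8.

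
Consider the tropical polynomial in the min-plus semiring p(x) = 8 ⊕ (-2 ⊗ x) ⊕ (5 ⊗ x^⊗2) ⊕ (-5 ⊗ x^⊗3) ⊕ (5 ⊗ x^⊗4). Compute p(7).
p(7) = 5

A tropical monomial a ⊗ x^⊗i evaluates to a + i · x. Evaluating each term at x = 7:
  Term 0 contributes 8 + 0 · 7 = 8
  Term 1 contributes -2 + 1 · 7 = 5
  Term 2 contributes 5 + 2 · 7 = 19
  Term 3 contributes -5 + 3 · 7 = 16
  Term 4 contributes 5 + 4 · 7 = 33
p(7) = ⊕ of these = min[8, 5, 19, 16, 33] = 5.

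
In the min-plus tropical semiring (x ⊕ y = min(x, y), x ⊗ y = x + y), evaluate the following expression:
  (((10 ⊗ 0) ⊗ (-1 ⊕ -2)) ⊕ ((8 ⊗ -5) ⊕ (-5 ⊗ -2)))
(((10 ⊗ 0) ⊗ (-1 ⊕ -2)) ⊕ ((8 ⊗ -5) ⊕ (-5 ⊗ -2))) = -7

Expand innermost to outermost. Recall ⊕ takes the minimum of its arguments and ⊗ takes their sum. Working out the expression (((10 ⊗ 0) ⊗ (-1 ⊕ -2)) ⊕ ((8 ⊗ -5) ⊕ (-5 ⊗ -2))) gives -7.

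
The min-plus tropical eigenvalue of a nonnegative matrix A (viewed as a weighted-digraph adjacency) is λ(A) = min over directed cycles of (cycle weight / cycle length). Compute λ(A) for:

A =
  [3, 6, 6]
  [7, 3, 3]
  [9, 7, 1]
λ(A) = 1

Enumerate directed cycles and compute their means (weight / length). Sample:
  cycle 0 → 0: weight = 3, length = 1, mean = 3/1 ≈ 3.000
  cycle 1 → 1: weight = 3, length = 1, mean = 3/1 ≈ 3.000
  cycle 2 → 2: weight = 1, length = 1, mean = 1/1 ≈ 1.000
  cycle 0 → 1 → 0: weight = 13, length = 2, mean = 13/2 ≈ 6.500
  cycle 0 → 2 → 0: weight = 15, length = 2, mean = 15/2 ≈ 7.500
  cycle 1 → 0 → 1: weight = 13, length = 2, mean = 13/2 ≈ 6.500
Minimum mean = 1.000, attained e.g. along the cycle 2 → 2 with weight 1 and length 1. So λ(A) = 1/1 = 1.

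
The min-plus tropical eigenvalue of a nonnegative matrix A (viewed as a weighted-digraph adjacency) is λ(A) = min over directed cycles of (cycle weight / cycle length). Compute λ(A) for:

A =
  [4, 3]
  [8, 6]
λ(A) = 4

Enumerate directed cycles and compute their means (weight / length). Sample:
  cycle 0 → 0: weight = 4, length = 1, mean = 4/1 ≈ 4.000
  cycle 1 → 1: weight = 6, length = 1, mean = 6/1 ≈ 6.000
  cycle 0 → 1 → 0: weight = 11, length = 2, mean = 11/2 ≈ 5.500
  cycle 1 → 0 → 1: weight = 11, length = 2, mean = 11/2 ≈ 5.500
Minimum mean = 4.000, attained e.g. along the cycle 0 → 0 with weight 4 and length 1. So λ(A) = 4/1 = 4.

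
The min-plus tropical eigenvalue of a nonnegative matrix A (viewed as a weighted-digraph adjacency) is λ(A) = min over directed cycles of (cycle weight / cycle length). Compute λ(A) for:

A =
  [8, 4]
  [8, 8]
λ(A) = 6

Enumerate directed cycles and compute their means (weight / length). Sample:
  cycle 0 → 0: weight = 8, length = 1, mean = 8/1 ≈ 8.000
  cycle 1 → 1: weight = 8, length = 1, mean = 8/1 ≈ 8.000
  cycle 0 → 1 → 0: weight = 12, length = 2, mean = 12/2 ≈ 6.000
  cycle 1 → 0 → 1: weight = 12, length = 2, mean = 12/2 ≈ 6.000
Minimum mean = 6.000, attained e.g. along the cycle 0 → 1 → 0 with weight 12 and length 2. So λ(A) = 12/2 = 6.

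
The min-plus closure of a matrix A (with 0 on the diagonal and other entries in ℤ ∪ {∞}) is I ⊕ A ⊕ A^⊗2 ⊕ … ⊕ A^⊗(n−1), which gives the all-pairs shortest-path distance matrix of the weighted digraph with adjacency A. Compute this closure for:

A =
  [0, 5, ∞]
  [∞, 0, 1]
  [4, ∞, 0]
Closure =
  [0, 5, 6]
  [5, 0, 1]
  [4, 9, 0]

This is the Floyd-Warshall all-pairs shortest-path computation. For each intermediate vertex k = 0, 1, …, 2, update dist[i][j] ← min(dist[i][j], dist[i][k] + dist[k][j]). The final matrix gives, for each (i, j), the minimum total weight of any directed path from i to j (possibly empty when i = j).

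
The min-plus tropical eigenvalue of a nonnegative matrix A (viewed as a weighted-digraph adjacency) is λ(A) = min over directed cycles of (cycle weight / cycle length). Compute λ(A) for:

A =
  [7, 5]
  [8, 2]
λ(A) = 2

Enumerate directed cycles and compute their means (weight / length). Sample:
  cycle 0 → 0: weight = 7, length = 1, mean = 7/1 ≈ 7.000
  cycle 1 → 1: weight = 2, length = 1, mean = 2/1 ≈ 2.000
  cycle 0 → 1 → 0: weight = 13, length = 2, mean = 13/2 ≈ 6.500
  cycle 1 → 0 → 1: weight = 13, length = 2, mean = 13/2 ≈ 6.500
Minimum mean = 2.000, attained e.g. along the cycle 1 → 1 with weight 2 and length 1. So λ(A) = 2/1 = 2.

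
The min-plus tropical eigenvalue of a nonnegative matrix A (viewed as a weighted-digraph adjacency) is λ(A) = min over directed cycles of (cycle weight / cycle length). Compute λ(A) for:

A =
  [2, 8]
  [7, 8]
λ(A) = 2

Enumerate directed cycles and compute their means (weight / length). Sample:
  cycle 0 → 0: weight = 2, length = 1, mean = 2/1 ≈ 2.000
  cycle 1 → 1: weight = 8, length = 1, mean = 8/1 ≈ 8.000
  cycle 0 → 1 → 0: weight = 15, length = 2, mean = 15/2 ≈ 7.500
  cycle 1 → 0 → 1: weight = 15, length = 2, mean = 15/2 ≈ 7.500
Minimum mean = 2.000, attained e.g. along the cycle 0 → 0 with weight 2 and length 1. So λ(A) = 2/1 = 2.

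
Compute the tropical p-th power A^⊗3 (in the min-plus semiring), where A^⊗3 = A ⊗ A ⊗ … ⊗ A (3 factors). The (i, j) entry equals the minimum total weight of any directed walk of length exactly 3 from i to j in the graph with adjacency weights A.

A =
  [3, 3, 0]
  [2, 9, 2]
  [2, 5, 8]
A^⊗3 =
  [5, 5, 2]
  [4, 7, 4]
  [4, 7, 5]

Each entry (A^⊗3)_ij equals the minimum over all length-3 walks i = v_0 → v_1 → … → v_3 = j of Σ_t A[v_t][v_{t+1}]. For example, for (i, j) = (0, 2) we minimise over 9 possible intermediate vertex sequences; the minimum is 2, attained along the walk 0 → 2 → 0 → 2.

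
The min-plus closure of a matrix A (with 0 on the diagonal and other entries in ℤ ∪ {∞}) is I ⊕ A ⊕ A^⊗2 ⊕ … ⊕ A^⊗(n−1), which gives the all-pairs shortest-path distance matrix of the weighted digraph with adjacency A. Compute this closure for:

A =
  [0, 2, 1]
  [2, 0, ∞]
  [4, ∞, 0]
Closure =
  [0, 2, 1]
  [2, 0, 3]
  [4, 6, 0]

This is the Floyd-Warshall all-pairs shortest-path computation. For each intermediate vertex k = 0, 1, …, 2, update dist[i][j] ← min(dist[i][j], dist[i][k] + dist[k][j]). The final matrix gives, for each (i, j), the minimum total weight of any directed path from i to j (possibly empty when i = j).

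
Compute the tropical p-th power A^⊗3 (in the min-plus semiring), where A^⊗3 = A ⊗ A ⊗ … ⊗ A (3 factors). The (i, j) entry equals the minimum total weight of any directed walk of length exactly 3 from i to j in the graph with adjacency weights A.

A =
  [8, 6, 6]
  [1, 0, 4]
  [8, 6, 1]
A^⊗3 =
  [7, 6, 8]
  [1, 0, 4]
  [7, 6, 3]

Each entry (A^⊗3)_ij equals the minimum over all length-3 walks i = v_0 → v_1 → … → v_3 = j of Σ_t A[v_t][v_{t+1}]. For example, for (i, j) = (0, 2) we minimise over 9 possible intermediate vertex sequences; the minimum is 8, attained along the walk 0 → 2 → 2 → 2.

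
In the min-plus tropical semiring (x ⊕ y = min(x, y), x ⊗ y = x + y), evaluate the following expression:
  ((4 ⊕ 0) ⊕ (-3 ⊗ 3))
((4 ⊕ 0) ⊕ (-3 ⊗ 3)) = 0

Expand innermost to outermost. Recall ⊕ takes the minimum of its arguments and ⊗ takes their sum. Working out the expression ((4 ⊕ 0) ⊕ (-3 ⊗ 3)) gives 0.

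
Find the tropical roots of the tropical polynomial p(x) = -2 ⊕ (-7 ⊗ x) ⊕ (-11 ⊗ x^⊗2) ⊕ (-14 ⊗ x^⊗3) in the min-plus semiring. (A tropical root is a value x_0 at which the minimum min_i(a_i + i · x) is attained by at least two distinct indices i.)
Roots: {3, 4, 5}

Each tropical root is a break point of the lower envelope of the lines y = a_i + i · x (there are 4 lines, with slopes 0, 1, ..., 3). Only the lines that attain the minimum somewhere contribute to roots; other lines are dominated. Here the surviving (envelope) indices are i = 3, i = 2, i = 1, i = 0.
Intersections between consecutive envelope lines give the roots: for adjacent envelope indices i < j the intersection is x = (a_i − a_j) / (j − i). Reading off the sorted break points: {3, 4, 5}.
Verification: at each break x_0, at least two indices attain the minimum of min_i(a_i + i · x_0).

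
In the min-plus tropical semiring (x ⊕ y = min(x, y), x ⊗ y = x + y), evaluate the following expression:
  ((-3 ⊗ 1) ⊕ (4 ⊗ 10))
((-3 ⊗ 1) ⊕ (4 ⊗ 10)) = -2

Expand innermost to outermost. Recall ⊕ takes the minimum of its arguments and ⊗ takes their sum. Working out the expression ((-3 ⊗ 1) ⊕ (4 ⊗ 10)) gives -2.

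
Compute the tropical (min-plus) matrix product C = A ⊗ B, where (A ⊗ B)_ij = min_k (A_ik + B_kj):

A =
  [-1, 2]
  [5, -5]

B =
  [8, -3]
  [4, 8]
A ⊗ B =
  [6, -4]
  [-1, 2]

Apply the min-plus product entry-by-entry:
  C[0][0] = min over k of (A[0][0] + B[0][0] = -1 + 8 = 7, A[0][1] + B[1][0] = 2 + 4 = 6) = 6 (attained at k = 1)
  C[0][1] = min over k of (A[0][0] + B[0][1] = -1 + -3 = -4, A[0][1] + B[1][1] = 2 + 8 = 10) = -4 (attained at k = 0)
  C[1][0] = min over k of (A[1][0] + B[0][0] = 5 + 8 = 13, A[1][1] + B[1][0] = -5 + 4 = -1) = -1 (attained at k = 1)
  C[1][1] = min over k of (A[1][0] + B[0][1] = 5 + -3 = 2, A[1][1] + B[1][1] = -5 + 8 = 3) = 2 (attained at k = 0)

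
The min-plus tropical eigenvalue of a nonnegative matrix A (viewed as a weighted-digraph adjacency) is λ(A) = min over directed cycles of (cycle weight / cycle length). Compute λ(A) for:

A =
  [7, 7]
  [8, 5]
λ(A) = 5

Enumerate directed cycles and compute their means (weight / length). Sample:
  cycle 0 → 0: weight = 7, length = 1, mean = 7/1 ≈ 7.000
  cycle 1 → 1: weight = 5, length = 1, mean = 5/1 ≈ 5.000
  cycle 0 → 1 → 0: weight = 15, length = 2, mean = 15/2 ≈ 7.500
  cycle 1 → 0 → 1: weight = 15, length = 2, mean = 15/2 ≈ 7.500
Minimum mean = 5.000, attained e.g. along the cycle 1 → 1 with weight 5 and length 1. So λ(A) = 5/1 = 5.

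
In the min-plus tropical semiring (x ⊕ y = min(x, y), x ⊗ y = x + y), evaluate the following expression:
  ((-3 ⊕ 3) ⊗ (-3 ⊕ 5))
((-3 ⊕ 3) ⊗ (-3 ⊕ 5)) = -6

Expand innermost to outermost. Recall ⊕ takes the minimum of its arguments and ⊗ takes their sum. Working out the expression ((-3 ⊕ 3) ⊗ (-3 ⊕ 5)) gives -6.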